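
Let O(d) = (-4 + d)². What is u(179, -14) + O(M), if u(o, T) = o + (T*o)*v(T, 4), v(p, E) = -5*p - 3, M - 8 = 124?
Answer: -151339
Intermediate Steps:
M = 132 (M = 8 + 124 = 132)
v(p, E) = -3 - 5*p
u(o, T) = o + T*o*(-3 - 5*T) (u(o, T) = o + (T*o)*(-3 - 5*T) = o + T*o*(-3 - 5*T))
u(179, -14) + O(M) = -1*179*(-1 - 14*(3 + 5*(-14))) + (-4 + 132)² = -1*179*(-1 - 14*(3 - 70)) + 128² = -1*179*(-1 - 14*(-67)) + 16384 = -1*179*(-1 + 938) + 16384 = -1*179*937 + 16384 = -167723 + 16384 = -151339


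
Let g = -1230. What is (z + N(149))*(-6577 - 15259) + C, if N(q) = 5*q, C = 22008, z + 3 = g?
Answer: 10677976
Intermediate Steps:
z = -1233 (z = -3 - 1230 = -1233)
(z + N(149))*(-6577 - 15259) + C = (-1233 + 5*149)*(-6577 - 15259) + 22008 = (-1233 + 745)*(-21836) + 22008 = -488*(-21836) + 22008 = 10655968 + 22008 = 10677976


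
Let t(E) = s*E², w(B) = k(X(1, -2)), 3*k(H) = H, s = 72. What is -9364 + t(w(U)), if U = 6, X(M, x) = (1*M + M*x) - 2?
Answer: -9292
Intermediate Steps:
X(M, x) = -2 + M + M*x (X(M, x) = (M + M*x) - 2 = -2 + M + M*x)
k(H) = H/3
w(B) = -1 (w(B) = (-2 + 1 + 1*(-2))/3 = (-2 + 1 - 2)/3 = (⅓)*(-3) = -1)
t(E) = 72*E²
-9364 + t(w(U)) = -9364 + 72*(-1)² = -9364 + 72*1 = -9364 + 72 = -9292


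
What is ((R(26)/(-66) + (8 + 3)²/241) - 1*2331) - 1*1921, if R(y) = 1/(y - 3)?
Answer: -1555359739/365838 ≈ -4251.5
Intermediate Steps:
R(y) = 1/(-3 + y)
((R(26)/(-66) + (8 + 3)²/241) - 1*2331) - 1*1921 = ((1/((-3 + 26)*(-66)) + (8 + 3)²/241) - 1*2331) - 1*1921 = ((-1/66/23 + 11²*(1/241)) - 2331) - 1921 = (((1/23)*(-1/66) + 121*(1/241)) - 2331) - 1921 = ((-1/1518 + 121/241) - 2331) - 1921 = (183437/365838 - 2331) - 1921 = -852584941/365838 - 1921 = -1555359739/365838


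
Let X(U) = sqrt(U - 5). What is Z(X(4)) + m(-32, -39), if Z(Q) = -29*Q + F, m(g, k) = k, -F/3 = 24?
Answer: -111 - 29*I ≈ -111.0 - 29.0*I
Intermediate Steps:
F = -72 (F = -3*24 = -72)
X(U) = sqrt(-5 + U)
Z(Q) = -72 - 29*Q (Z(Q) = -29*Q - 72 = -72 - 29*Q)
Z(X(4)) + m(-32, -39) = (-72 - 29*sqrt(-5 + 4)) - 39 = (-72 - 29*I) - 39 = -111 - 29*I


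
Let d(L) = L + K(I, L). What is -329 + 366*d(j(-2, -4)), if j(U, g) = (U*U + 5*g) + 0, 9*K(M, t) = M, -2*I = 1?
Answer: -18616/3 ≈ -6205.3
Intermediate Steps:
I = -½ (I = -½*1 = -½ ≈ -0.50000)
K(M, t) = M/9
j(U, g) = U² + 5*g (j(U, g) = (U² + 5*g) + 0 = U² + 5*g)
d(L) = -1/18 + L (d(L) = L + (⅑)*(-½) = L - 1/18 = -1/18 + L)
-329 + 366*d(j(-2, -4)) = -329 + 366*(-1/18 + ((-2)² + 5*(-4))) = -329 + 366*(-1/18 + (4 - 20)) = -329 + 366*(-1/18 - 16) = -329 + 366*(-289/18) = -329 - 17629/3 = -18616/3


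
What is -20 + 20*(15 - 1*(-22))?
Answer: 720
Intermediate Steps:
-20 + 20*(15 - 1*(-22)) = -20 + 20*(15 + 22) = -20 + 20*37 = -20 + 740 = 720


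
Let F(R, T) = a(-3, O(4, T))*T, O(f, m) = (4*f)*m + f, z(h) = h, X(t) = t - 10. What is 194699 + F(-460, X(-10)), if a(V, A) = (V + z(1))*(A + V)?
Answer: 181939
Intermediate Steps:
X(t) = -10 + t
O(f, m) = f + 4*f*m (O(f, m) = 4*f*m + f = f + 4*f*m)
a(V, A) = (1 + V)*(A + V) (a(V, A) = (V + 1)*(A + V) = (1 + V)*(A + V))
F(R, T) = T*(-2 - 32*T) (F(R, T) = (4*(1 + 4*T) - 3 + (-3)² + (4*(1 + 4*T))*(-3))*T = ((4 + 16*T) - 3 + 9 + (4 + 16*T)*(-3))*T = ((4 + 16*T) - 3 + 9 + (-12 - 48*T))*T = (-2 - 32*T)*T = T*(-2 - 32*T))
194699 + F(-460, X(-10)) = 194699 + 2*(-10 - 10)*(-1 - 16*(-10 - 10)) = 194699 + 2*(-20)*(-1 - 16*(-20)) = 194699 + 2*(-20)*(-1 + 320) = 194699 + 2*(-20)*319 = 194699 - 12760 = 181939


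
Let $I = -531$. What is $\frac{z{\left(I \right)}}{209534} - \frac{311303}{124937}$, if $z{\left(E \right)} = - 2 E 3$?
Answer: $- \frac{32415256760}{13089274679} \approx -2.4765$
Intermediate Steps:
$z{\left(E \right)} = - 6 E$
$\frac{z{\left(I \right)}}{209534} - \frac{311303}{124937} = \frac{\left(-6\right) \left(-531\right)}{209534} - \frac{311303}{124937} = 3186 \cdot \frac{1}{209534} - \frac{311303}{124937} = \frac{1593}{104767} - \frac{311303}{124937} = - \frac{32415256760}{13089274679}$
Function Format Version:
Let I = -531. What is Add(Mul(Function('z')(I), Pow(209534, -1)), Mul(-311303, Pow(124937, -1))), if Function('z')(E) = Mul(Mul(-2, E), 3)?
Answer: Rational(-32415256760, 13089274679) ≈ -2.4765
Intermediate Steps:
Function('z')(E) = Mul(-6, E)
Add(Mul(Function('z')(I), Pow(209534, -1)), Mul(-311303, Pow(124937, -1))) = Add(Mul(Mul(-6, -531), Pow(209534, -1)), Mul(-311303, Pow(124937, -1))) = Add(Mul(3186, Rational(1, 209534)), Mul(-311303, Rational(1, 124937))) = Add(Rational(1593, 104767), Rational(-311303, 124937)) = Rational(-32415256760, 13089274679)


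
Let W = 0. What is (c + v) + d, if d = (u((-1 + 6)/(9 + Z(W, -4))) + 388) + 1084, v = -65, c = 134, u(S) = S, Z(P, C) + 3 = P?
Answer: 9251/6 ≈ 1541.8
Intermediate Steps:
Z(P, C) = -3 + P
d = 8837/6 (d = ((-1 + 6)/(9 + (-3 + 0)) + 388) + 1084 = (5/(9 - 3) + 388) + 1084 = (5/6 + 388) + 1084 = 2333/6 + 1084 = 8837/6 ≈ 1472.8)
(c + v) + d = (134 - 65) + 8837/6 = 69 + 8837/6 = 9251/6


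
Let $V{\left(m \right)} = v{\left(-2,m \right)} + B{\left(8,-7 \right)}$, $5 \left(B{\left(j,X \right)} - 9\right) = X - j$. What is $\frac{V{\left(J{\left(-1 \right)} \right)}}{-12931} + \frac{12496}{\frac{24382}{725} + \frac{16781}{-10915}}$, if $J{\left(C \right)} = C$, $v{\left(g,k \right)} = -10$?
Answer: $\frac{255737971201444}{656799899391} \approx 389.37$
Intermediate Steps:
$B{\left(j,X \right)} = 9 - \frac{j}{5} + \frac{X}{5}$ ($B{\left(j,X \right)} = 9 + \frac{X - j}{5} = 9 + \left(- \frac{j}{5} + \frac{X}{5}\right) = 9 - \frac{j}{5} + \frac{X}{5}$)
$V{\left(m \right)} = -4$ ($V{\left(m \right)} = -10 + \left(9 - \frac{8}{5} + \frac{1}{5} \left(-7\right)\right) = -10 - -6 = -10 + 6 = -4$)
$\frac{V{\left(J{\left(-1 \right)} \right)}}{-12931} + \frac{12496}{\frac{24382}{725} + \frac{16781}{-10915}} = - \frac{4}{-12931} + \frac{12496}{\frac{24382}{725} + \frac{16781}{-10915}} = \left(-4\right) \left(- \frac{1}{12931}\right) + \frac{12496}{24382 \cdot \frac{1}{725} + 16781 \left(- \frac{1}{10915}\right)} = \frac{4}{12931} + \frac{12496}{\frac{24382}{725} - \frac{16781}{10915}} = \frac{4}{12931} + \frac{12496}{\frac{50792661}{1582675}} = \frac{4}{12931} + 12496 \cdot \frac{1582675}{50792661} = \frac{4}{12931} + \frac{19777106800}{50792661} = \frac{255737971201444}{656799899391}$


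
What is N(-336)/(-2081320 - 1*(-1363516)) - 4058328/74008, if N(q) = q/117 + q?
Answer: -3550290647095/64743946839 ≈ -54.836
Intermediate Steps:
N(q) = 118*q/117 (N(q) = q*(1/117) + q = q/117 + q = 118*q/117)
N(-336)/(-2081320 - 1*(-1363516)) - 4058328/74008 = ((118/117)*(-336))/(-2081320 - 1*(-1363516)) - 4058328/74008 = -13216/(39*(-2081320 + 1363516)) - 4058328*1/74008 = -13216/39/(-717804) - 507291/9251 = -13216/39*(-1/717804) - 507291/9251 = 3304/6998589 - 507291/9251 = -3550290647095/64743946839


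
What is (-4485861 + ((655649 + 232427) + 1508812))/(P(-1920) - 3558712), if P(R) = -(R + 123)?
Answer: 2088973/3556915 ≈ 0.58730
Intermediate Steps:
P(R) = -123 - R (P(R) = -(123 + R) = -123 - R)
(-4485861 + ((655649 + 232427) + 1508812))/(P(-1920) - 3558712) = (-4485861 + ((655649 + 232427) + 1508812))/((-123 - 1*(-1920)) - 3558712) = (-4485861 + (888076 + 1508812))/((-123 + 1920) - 3558712) = (-4485861 + 2396888)/(1797 - 3558712) = -2088973/(-3556915) = -2088973*(-1/3556915) = 2088973/3556915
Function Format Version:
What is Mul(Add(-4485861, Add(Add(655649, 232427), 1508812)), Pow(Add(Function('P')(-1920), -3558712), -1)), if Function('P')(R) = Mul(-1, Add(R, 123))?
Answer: Rational(2088973, 3556915) ≈ 0.58730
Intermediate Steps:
Function('P')(R) = Add(-123, Mul(-1, R)) (Function('P')(R) = Mul(-1, Add(123, R)) = Add(-123, Mul(-1, R)))
Mul(Add(-4485861, Add(Add(655649, 232427), 1508812)), Pow(Add(Function('P')(-1920), -3558712), -1)) = Mul(Add(-4485861, Add(Add(655649, 232427), 1508812)), Pow(Add(Add(-123, Mul(-1, -1920)), -3558712), -1)) = Mul(Add(-4485861, Add(888076, 1508812)), Pow(Add(Add(-123, 1920), -3558712), -1)) = Mul(Add(-4485861, 2396888), Pow(Add(1797, -3558712), -1)) = Mul(-2088973, Pow(-3556915, -1)) = Mul(-2088973, Rational(-1, 3556915)) = Rational(2088973, 3556915)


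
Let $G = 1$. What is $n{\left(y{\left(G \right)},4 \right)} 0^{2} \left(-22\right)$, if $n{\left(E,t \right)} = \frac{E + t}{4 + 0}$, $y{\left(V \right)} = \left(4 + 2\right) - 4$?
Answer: $0$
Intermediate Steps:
$y{\left(V \right)} = 2$ ($y{\left(V \right)} = 6 - 4 = 2$)
$n{\left(E,t \right)} = \frac{E}{4} + \frac{t}{4}$ ($n{\left(E,t \right)} = \frac{E + t}{4} = \left(E + t\right) \frac{1}{4} = \frac{E}{4} + \frac{t}{4}$)
$n{\left(y{\left(G \right)},4 \right)} 0^{2} \left(-22\right) = \left(\frac{1}{4} \cdot 2 + \frac{1}{4} \cdot 4\right) 0^{2} \left(-22\right) = \left(\frac{1}{2} + 1\right) 0 \left(-22\right) = \frac{3}{2} \cdot 0 \left(-22\right) = 0 \left(-22\right) = 0$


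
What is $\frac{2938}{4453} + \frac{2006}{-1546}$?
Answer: $- \frac{2195285}{3442169} \approx -0.63776$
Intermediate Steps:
$\frac{2938}{4453} + \frac{2006}{-1546} = 2938 \cdot \frac{1}{4453} + 2006 \left(- \frac{1}{1546}\right) = \frac{2938}{4453} - \frac{1003}{773} = - \frac{2195285}{3442169}$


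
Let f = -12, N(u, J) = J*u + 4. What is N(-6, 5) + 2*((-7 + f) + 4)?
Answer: -56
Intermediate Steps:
N(u, J) = 4 + J*u
N(-6, 5) + 2*((-7 + f) + 4) = (4 + 5*(-6)) + 2*((-7 - 12) + 4) = (4 - 30) + 2*(-19 + 4) = -26 + 2*(-15) = -26 - 30 = -56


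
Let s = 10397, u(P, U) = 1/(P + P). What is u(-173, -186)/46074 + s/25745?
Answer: 165744831043/410416594980 ≈ 0.40385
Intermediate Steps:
u(P, U) = 1/(2*P)
u(-173, -186)/46074 + s/25745 = ((½)/(-173))/46074 + 10397/25745 = ((½)*(-1/173))*(1/46074) + 10397*(1/25745) = -1/346*1/46074 + 10397/25745 = -1/15941604 + 10397/25745 = 165744831043/410416594980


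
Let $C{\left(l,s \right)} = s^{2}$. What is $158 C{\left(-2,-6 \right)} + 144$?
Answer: $5832$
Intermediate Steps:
$158 C{\left(-2,-6 \right)} + 144 = 158 \left(-6\right)^{2} + 144 = 158 \cdot 36 + 144 = 5688 + 144 = 5832$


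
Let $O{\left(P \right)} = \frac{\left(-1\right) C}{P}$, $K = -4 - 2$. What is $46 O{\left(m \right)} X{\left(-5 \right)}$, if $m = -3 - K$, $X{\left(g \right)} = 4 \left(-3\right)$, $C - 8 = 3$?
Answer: $2024$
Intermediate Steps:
$C = 11$ ($C = 8 + 3 = 11$)
$K = -6$ ($K = -4 - 2 = -6$)
$X{\left(g \right)} = -12$
$m = 3$ ($m = -3 - -6 = -3 + 6 = 3$)
$O{\left(P \right)} = - \frac{11}{P}$ ($O{\left(P \right)} = \frac{\left(-1\right) 11}{P} = - \frac{11}{P}$)
$46 O{\left(m \right)} X{\left(-5 \right)} = 46 \left(- \frac{11}{3}\right) \left(-12\right) = \left(- \frac{506}{3}\right) \left(-12\right) = 2024$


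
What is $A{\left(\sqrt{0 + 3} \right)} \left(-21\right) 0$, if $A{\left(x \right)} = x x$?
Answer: $0$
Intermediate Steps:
$A{\left(x \right)} = x^{2}$
$A{\left(\sqrt{0 + 3} \right)} \left(-21\right) 0 = \left(\sqrt{0 + 3}\right)^{2} \left(-21\right) 0 = \left(\sqrt{3}\right)^{2} \left(-21\right) 0 = 3 \left(-21\right) 0 = \left(-63\right) 0 = 0$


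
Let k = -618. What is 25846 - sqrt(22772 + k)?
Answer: 25846 - sqrt(22154) ≈ 25697.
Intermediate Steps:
25846 - sqrt(22772 + k) = 25846 - sqrt(22772 - 618) = 25846 - sqrt(22154)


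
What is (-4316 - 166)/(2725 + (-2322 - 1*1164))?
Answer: 4482/761 ≈ 5.8896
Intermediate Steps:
(-4316 - 166)/(2725 + (-2322 - 1*1164)) = -4482/(2725 + (-2322 - 1164)) = -4482/(2725 - 3486) = -4482/(-761) = -4482*(-1/761) = 4482/761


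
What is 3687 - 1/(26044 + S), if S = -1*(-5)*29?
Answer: 96558842/26189 ≈ 3687.0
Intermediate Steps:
S = 145 (S = 5*29 = 145)
3687 - 1/(26044 + S) = 3687 - 1/(26044 + 145) = 3687 - 1/26189 = 96558842/26189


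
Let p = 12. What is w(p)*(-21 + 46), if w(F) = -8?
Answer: -200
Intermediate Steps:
w(p)*(-21 + 46) = -8*(-21 + 46) = -8*25 = -200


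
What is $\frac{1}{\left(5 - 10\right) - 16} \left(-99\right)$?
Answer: $\frac{33}{7} \approx 4.7143$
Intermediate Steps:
$\frac{1}{\left(5 - 10\right) - 16} \left(-99\right) = \frac{1}{-5 - 16} \left(-99\right) = \frac{1}{-21} \left(-99\right) = \left(- \frac{1}{21}\right) \left(-99\right) = \frac{33}{7}$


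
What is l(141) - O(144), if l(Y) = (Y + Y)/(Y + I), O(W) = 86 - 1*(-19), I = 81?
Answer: -3838/37 ≈ -103.73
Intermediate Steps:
O(W) = 105 (O(W) = 86 + 19 = 105)
l(Y) = 2*Y/(81 + Y) (l(Y) = (Y + Y)/(Y + 81) = (2*Y)/(81 + Y) = 2*Y/(81 + Y))
l(141) - O(144) = 2*141/(81 + 141) - 1*105 = 2*141/222 - 105 = 2*141*(1/222) - 105 = 47/37 - 105 = -3838/37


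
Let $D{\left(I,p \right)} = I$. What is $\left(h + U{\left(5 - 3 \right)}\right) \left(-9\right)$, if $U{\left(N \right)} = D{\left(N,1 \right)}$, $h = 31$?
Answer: $-297$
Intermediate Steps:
$U{\left(N \right)} = N$
$\left(h + U{\left(5 - 3 \right)}\right) \left(-9\right) = \left(31 + \left(5 - 3\right)\right) \left(-9\right) = \left(31 + 2\right) \left(-9\right) = 33 \left(-9\right) = -297$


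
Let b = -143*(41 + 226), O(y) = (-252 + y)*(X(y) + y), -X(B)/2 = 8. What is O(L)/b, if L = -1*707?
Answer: -231119/12727 ≈ -18.160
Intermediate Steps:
X(B) = -16 (X(B) = -2*8 = -16)
L = -707
O(y) = (-252 + y)*(-16 + y)
b = -38181 (b = -143*267 = -38181)
O(L)/b = (4032 + (-707)² - 268*(-707))/(-38181) = (4032 + 499849 + 189476)*(-1/38181) = 693357*(-1/38181) = -231119/12727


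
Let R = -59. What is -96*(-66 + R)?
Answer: 12000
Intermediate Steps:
-96*(-66 + R) = -96*(-66 - 59) = -96*(-125) = 12000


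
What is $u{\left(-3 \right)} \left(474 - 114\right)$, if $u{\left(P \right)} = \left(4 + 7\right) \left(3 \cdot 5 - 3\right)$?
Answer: $47520$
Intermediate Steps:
$u{\left(P \right)} = 132$ ($u{\left(P \right)} = 11 \left(15 - 3\right) = 11 \cdot 12 = 132$)
$u{\left(-3 \right)} \left(474 - 114\right) = 132 \left(474 - 114\right) = 132 \cdot 360 = 47520$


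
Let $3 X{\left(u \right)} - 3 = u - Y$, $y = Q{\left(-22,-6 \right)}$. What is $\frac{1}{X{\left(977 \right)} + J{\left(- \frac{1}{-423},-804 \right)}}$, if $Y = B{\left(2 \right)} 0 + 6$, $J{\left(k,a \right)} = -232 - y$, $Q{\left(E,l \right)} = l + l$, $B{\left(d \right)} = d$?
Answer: $\frac{3}{314} \approx 0.0095541$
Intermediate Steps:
$Q{\left(E,l \right)} = 2 l$
$y = -12$ ($y = 2 \left(-6\right) = -12$)
$J{\left(k,a \right)} = -220$ ($J{\left(k,a \right)} = -232 - -12 = -232 + 12 = -220$)
$Y = 6$ ($Y = 2 \cdot 0 + 6 = 0 + 6 = 6$)
$X{\left(u \right)} = -1 + \frac{u}{3}$ ($X{\left(u \right)} = 1 + \frac{u - 6}{3} = 1 + \frac{-6 + u}{3} = 1 + \left(-2 + \frac{u}{3}\right) = -1 + \frac{u}{3}$)
$\frac{1}{X{\left(977 \right)} + J{\left(- \frac{1}{-423},-804 \right)}} = \frac{1}{\left(-1 + \frac{1}{3} \cdot 977\right) - 220} = \frac{1}{\left(-1 + \frac{977}{3}\right) - 220} = \frac{1}{\frac{974}{3} - 220} = \frac{1}{\frac{314}{3}} = \frac{3}{314}$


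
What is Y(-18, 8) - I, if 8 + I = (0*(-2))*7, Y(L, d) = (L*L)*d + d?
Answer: 2608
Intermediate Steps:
Y(L, d) = d + d*L² (Y(L, d) = L²*d + d = d*L² + d = d + d*L²)
I = -8 (I = -8 + (0*(-2))*7 = -8 + 0*7 = -8 + 0 = -8)
Y(-18, 8) - I = 8*(1 + (-18)²) - 1*(-8) = 8*(1 + 324) + 8 = 8*325 + 8 = 2600 + 8 = 2608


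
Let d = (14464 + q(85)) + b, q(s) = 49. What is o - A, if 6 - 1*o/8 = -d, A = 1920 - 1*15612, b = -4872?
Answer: 90868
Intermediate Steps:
A = -13692 (A = 1920 - 15612 = -13692)
d = 9641 (d = (14464 + 49) - 4872 = 14513 - 4872 = 9641)
o = 77176 (o = 48 - (-8)*9641 = 48 - 8*(-9641) = 48 + 77128 = 77176)
o - A = 77176 - 1*(-13692) = 77176 + 13692 = 90868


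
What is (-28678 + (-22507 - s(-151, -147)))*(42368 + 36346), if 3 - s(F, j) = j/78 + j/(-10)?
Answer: -261833226318/65 ≈ -4.0282e+9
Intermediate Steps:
s(F, j) = 3 + 17*j/195 (s(F, j) = 3 - (j/78 + j/(-10)) = 3 - (j*(1/78) + j*(-1/10)) = 3 - (j/78 - j/10) = 3 - (-17)*j/195 = 3 + 17*j/195)
(-28678 + (-22507 - s(-151, -147)))*(42368 + 36346) = (-28678 + (-22507 - (3 + (17/195)*(-147))))*(42368 + 36346) = (-28678 + (-22507 - (3 - 833/65)))*78714 = (-28678 + (-22507 - 1*(-638/65)))*78714 = (-28678 + (-22507 + 638/65))*78714 = (-28678 - 1462317/65)*78714 = -3326387/65*78714 = -261833226318/65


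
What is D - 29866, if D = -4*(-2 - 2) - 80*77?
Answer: -36010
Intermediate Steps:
D = -6144 (D = -4*(-4) - 6160 = 16 - 6160 = -6144)
D - 29866 = -6144 - 29866 = -36010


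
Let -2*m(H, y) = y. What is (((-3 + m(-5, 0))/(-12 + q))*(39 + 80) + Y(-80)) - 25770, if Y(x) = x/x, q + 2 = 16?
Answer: -51895/2 ≈ -25948.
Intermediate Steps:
q = 14 (q = -2 + 16 = 14)
m(H, y) = -y/2
Y(x) = 1
(((-3 + m(-5, 0))/(-12 + q))*(39 + 80) + Y(-80)) - 25770 = (((-3 - ½*0)/(-12 + 14))*(39 + 80) + 1) - 25770 = (((-3 + 0)/2)*119 + 1) - 25770 = (-3*½*119 + 1) - 25770 = (-3/2*119 + 1) - 25770 = (-357/2 + 1) - 25770 = -355/2 - 25770 = -51895/2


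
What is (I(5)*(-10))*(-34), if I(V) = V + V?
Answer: 3400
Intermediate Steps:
I(V) = 2*V
(I(5)*(-10))*(-34) = ((2*5)*(-10))*(-34) = (10*(-10))*(-34) = -100*(-34) = 3400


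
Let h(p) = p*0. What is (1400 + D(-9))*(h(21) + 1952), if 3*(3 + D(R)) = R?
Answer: 2721088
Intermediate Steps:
h(p) = 0
D(R) = -3 + R/3
(1400 + D(-9))*(h(21) + 1952) = (1400 + (-3 + (⅓)*(-9)))*(0 + 1952) = (1400 + (-3 - 3))*1952 = (1400 - 6)*1952 = 1394*1952 = 2721088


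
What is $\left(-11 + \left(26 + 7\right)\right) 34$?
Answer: $748$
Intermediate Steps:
$\left(-11 + \left(26 + 7\right)\right) 34 = \left(-11 + 33\right) 34 = 22 \cdot 34 = 748$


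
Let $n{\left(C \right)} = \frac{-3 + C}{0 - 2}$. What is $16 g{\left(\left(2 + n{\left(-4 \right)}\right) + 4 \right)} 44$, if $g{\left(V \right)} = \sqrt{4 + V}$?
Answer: $1056 \sqrt{6} \approx 2586.7$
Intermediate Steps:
$n{\left(C \right)} = \frac{3}{2} - \frac{C}{2}$ ($n{\left(C \right)} = \frac{-3 + C}{-2} = \left(-3 + C\right) \left(- \frac{1}{2}\right) = \frac{3}{2} - \frac{C}{2}$)
$16 g{\left(\left(2 + n{\left(-4 \right)}\right) + 4 \right)} 44 = 16 \sqrt{4 + \left(\left(2 + \left(\frac{3}{2} - -2\right)\right) + 4\right)} 44 = 16 \sqrt{4 + \left(\left(2 + \left(\frac{3}{2} + 2\right)\right) + 4\right)} 44 = 16 \sqrt{4 + \left(\left(2 + \frac{7}{2}\right) + 4\right)} 44 = 16 \sqrt{4 + \left(\frac{11}{2} + 4\right)} 44 = 16 \sqrt{4 + \frac{19}{2}} \cdot 44 = 16 \sqrt{\frac{27}{2}} \cdot 44 = 16 \frac{3 \sqrt{6}}{2} \cdot 44 = 24 \sqrt{6} \cdot 44 = 1056 \sqrt{6}$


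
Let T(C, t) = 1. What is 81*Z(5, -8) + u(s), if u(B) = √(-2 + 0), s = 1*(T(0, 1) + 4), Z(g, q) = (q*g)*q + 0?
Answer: 25920 + I*√2 ≈ 25920.0 + 1.4142*I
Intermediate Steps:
Z(g, q) = g*q² (Z(g, q) = (g*q)*q + 0 = g*q² + 0 = g*q²)
s = 5 (s = 1*(1 + 4) = 1*5 = 5)
u(B) = I*√2 (u(B) = √(-2) = I*√2)
81*Z(5, -8) + u(s) = 81*(5*(-8)²) + I*√2 = 81*(5*64) + I*√2 = 81*320 + I*√2 = 25920 + I*√2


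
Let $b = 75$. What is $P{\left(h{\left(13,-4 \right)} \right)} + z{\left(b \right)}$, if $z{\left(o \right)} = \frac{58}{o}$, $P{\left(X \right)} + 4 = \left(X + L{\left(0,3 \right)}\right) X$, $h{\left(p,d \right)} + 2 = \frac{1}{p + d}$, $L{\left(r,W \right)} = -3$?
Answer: $\frac{12166}{2025} \approx 6.0079$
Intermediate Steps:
$h{\left(p,d \right)} = -2 + \frac{1}{d + p}$ ($h{\left(p,d \right)} = -2 + \frac{1}{p + d} = -2 + \frac{1}{d + p}$)
$P{\left(X \right)} = -4 + X \left(-3 + X\right)$ ($P{\left(X \right)} = -4 + \left(X - 3\right) X = -4 + \left(-3 + X\right) X = -4 + X \left(-3 + X\right)$)
$P{\left(h{\left(13,-4 \right)} \right)} + z{\left(b \right)} = \left(-4 + \left(\frac{1 - -8 - 26}{-4 + 13}\right)^{2} - 3 \frac{1 - -8 - 26}{-4 + 13}\right) + \frac{58}{75} = \left(-4 + \left(\frac{1 + 8 - 26}{9}\right)^{2} - 3 \frac{1 + 8 - 26}{9}\right) + 58 \cdot \frac{1}{75} = \left(-4 + \left(\frac{1}{9} \left(-17\right)\right)^{2} - 3 \cdot \frac{1}{9} \left(-17\right)\right) + \frac{58}{75} = \left(-4 + \left(- \frac{17}{9}\right)^{2} - - \frac{17}{3}\right) + \frac{58}{75} = \left(-4 + \frac{289}{81} + \frac{17}{3}\right) + \frac{58}{75} = \frac{424}{81} + \frac{58}{75} = \frac{12166}{2025}$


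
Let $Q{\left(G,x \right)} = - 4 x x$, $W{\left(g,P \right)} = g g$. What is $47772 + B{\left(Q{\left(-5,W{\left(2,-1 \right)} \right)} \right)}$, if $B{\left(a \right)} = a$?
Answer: $47708$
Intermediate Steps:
$W{\left(g,P \right)} = g^{2}$
$Q{\left(G,x \right)} = - 4 x^{2}$
$47772 + B{\left(Q{\left(-5,W{\left(2,-1 \right)} \right)} \right)} = 47772 - 4 \left(2^{2}\right)^{2} = 47772 - 4 \cdot 4^{2} = 47772 - 64 = 47708$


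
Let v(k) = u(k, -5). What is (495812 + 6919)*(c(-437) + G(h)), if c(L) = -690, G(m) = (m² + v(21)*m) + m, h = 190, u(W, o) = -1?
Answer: 17801704710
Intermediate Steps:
v(k) = -1
G(m) = m² (G(m) = (m² - m) + m = m²)
(495812 + 6919)*(c(-437) + G(h)) = (495812 + 6919)*(-690 + 190²) = 502731*(-690 + 36100) = 502731*35410 = 17801704710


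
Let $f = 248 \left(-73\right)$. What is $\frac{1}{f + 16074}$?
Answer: $- \frac{1}{2030} \approx -0.00049261$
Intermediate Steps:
$f = -18104$
$\frac{1}{f + 16074} = \frac{1}{-18104 + 16074} = \frac{1}{-2030} = - \frac{1}{2030}$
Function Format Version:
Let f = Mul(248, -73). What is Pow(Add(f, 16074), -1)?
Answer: Rational(-1, 2030) ≈ -0.00049261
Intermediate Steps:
f = -18104
Pow(Add(f, 16074), -1) = Pow(Add(-18104, 16074), -1) = Pow(-2030, -1) = Rational(-1, 2030)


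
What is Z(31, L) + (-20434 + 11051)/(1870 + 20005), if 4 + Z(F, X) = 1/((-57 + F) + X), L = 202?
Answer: -17029533/3850000 ≈ -4.4233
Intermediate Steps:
Z(F, X) = -4 + 1/(-57 + F + X) (Z(F, X) = -4 + 1/((-57 + F) + X) = -4 + 1/(-57 + F + X))
Z(31, L) + (-20434 + 11051)/(1870 + 20005) = (229 - 4*31 - 4*202)/(-57 + 31 + 202) + (-20434 + 11051)/(1870 + 20005) = (229 - 124 - 808)/176 - 9383/21875 = (1/176)*(-703) - 9383*1/21875 = -703/176 - 9383/21875 = -17029533/3850000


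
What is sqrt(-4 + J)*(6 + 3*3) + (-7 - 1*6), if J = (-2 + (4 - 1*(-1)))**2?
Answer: -13 + 15*sqrt(5) ≈ 20.541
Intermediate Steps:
J = 9 (J = (-2 + (4 + 1))**2 = (-2 + 5)**2 = 3**2 = 9)
sqrt(-4 + J)*(6 + 3*3) + (-7 - 1*6) = sqrt(-4 + 9)*(6 + 3*3) + (-7 - 1*6) = sqrt(5)*(6 + 9) + (-7 - 6) = sqrt(5)*15 - 13 = 15*sqrt(5) - 13 = -13 + 15*sqrt(5)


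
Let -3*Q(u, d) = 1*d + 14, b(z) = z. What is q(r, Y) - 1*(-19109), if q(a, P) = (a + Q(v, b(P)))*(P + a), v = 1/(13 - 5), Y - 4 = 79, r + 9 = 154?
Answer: 44797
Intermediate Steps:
r = 145 (r = -9 + 154 = 145)
Y = 83 (Y = 4 + 79 = 83)
v = ⅛ (v = 1/8 = ⅛ ≈ 0.12500)
Q(u, d) = -14/3 - d/3 (Q(u, d) = -(1*d + 14)/3 = -(d + 14)/3 = -(14 + d)/3 = -14/3 - d/3)
q(a, P) = (P + a)*(-14/3 + a - P/3) (q(a, P) = (a + (-14/3 - P/3))*(P + a) = (-14/3 + a - P/3)*(P + a) = (P + a)*(-14/3 + a - P/3))
q(r, Y) - 1*(-19109) = (145² + 83*145 - ⅓*83*(14 + 83) - ⅓*145*(14 + 83)) - 1*(-19109) = (21025 + 12035 - ⅓*83*97 - ⅓*145*97) + 19109 = (21025 + 12035 - 8051/3 - 14065/3) + 19109 = 25688 + 19109 = 44797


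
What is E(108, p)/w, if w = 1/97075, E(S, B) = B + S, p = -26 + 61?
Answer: 13881725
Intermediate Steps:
p = 35
w = 1/97075 ≈ 1.0301e-5
E(108, p)/w = (35 + 108)/(1/97075) = 143*97075 = 13881725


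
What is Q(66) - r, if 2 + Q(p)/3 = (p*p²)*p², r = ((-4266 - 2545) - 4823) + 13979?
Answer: 3756995377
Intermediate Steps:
r = 2345 (r = (-6811 - 4823) + 13979 = -11634 + 13979 = 2345)
Q(p) = -6 + 3*p⁵ (Q(p) = -6 + 3*((p*p²)*p²) = -6 + 3*(p³*p²) = -6 + 3*p⁵)
Q(66) - r = (-6 + 3*66⁵) - 1*2345 = (-6 + 3*1252332576) - 2345 = (-6 + 3756997728) - 2345 = 3756997722 - 2345 = 3756995377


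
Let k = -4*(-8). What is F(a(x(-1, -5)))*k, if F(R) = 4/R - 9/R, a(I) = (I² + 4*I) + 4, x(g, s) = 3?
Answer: -32/5 ≈ -6.4000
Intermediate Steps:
a(I) = 4 + I² + 4*I
F(R) = -5/R
k = 32
F(a(x(-1, -5)))*k = -5/(4 + 3² + 4*3)*32 = -5/(4 + 9 + 12)*32 = -5/25*32 = -5*1/25*32 = -⅕*32 = -32/5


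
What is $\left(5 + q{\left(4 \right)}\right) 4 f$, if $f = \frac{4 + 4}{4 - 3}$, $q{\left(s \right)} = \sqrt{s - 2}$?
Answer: $160 + 32 \sqrt{2} \approx 205.25$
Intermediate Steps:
$q{\left(s \right)} = \sqrt{-2 + s}$
$f = 8$ ($f = \frac{8}{1} = 8 \cdot 1 = 8$)
$\left(5 + q{\left(4 \right)}\right) 4 f = \left(5 + \sqrt{-2 + 4}\right) 4 \cdot 8 = \left(5 + \sqrt{2}\right) 4 \cdot 8 = \left(20 + 4 \sqrt{2}\right) 8 = 160 + 32 \sqrt{2}$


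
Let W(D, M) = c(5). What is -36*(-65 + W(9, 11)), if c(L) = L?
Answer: 2160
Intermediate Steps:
W(D, M) = 5
-36*(-65 + W(9, 11)) = -36*(-65 + 5) = -36*(-60) = 2160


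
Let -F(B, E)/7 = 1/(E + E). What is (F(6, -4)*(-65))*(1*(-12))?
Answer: 1365/2 ≈ 682.50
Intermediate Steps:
F(B, E) = -7/(2*E) (F(B, E) = -7/(E + E) = -7*1/(2*E) = -7/(2*E))
(F(6, -4)*(-65))*(1*(-12)) = (-7/2/(-4)*(-65))*(1*(-12)) = (-7/2*(-¼)*(-65))*(-12) = ((7/8)*(-65))*(-12) = -455/8*(-12) = 1365/2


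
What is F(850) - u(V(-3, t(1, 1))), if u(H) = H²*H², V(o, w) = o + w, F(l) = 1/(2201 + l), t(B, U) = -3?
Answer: -3954095/3051 ≈ -1296.0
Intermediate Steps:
u(H) = H⁴
F(850) - u(V(-3, t(1, 1))) = 1/(2201 + 850) - (-3 - 3)⁴ = 1/3051 - 1*(-6)⁴ = 1/3051 - 1*1296 = 1/3051 - 1296 = -3954095/3051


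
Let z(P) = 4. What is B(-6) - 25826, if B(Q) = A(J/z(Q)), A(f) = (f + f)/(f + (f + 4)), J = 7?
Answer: -387383/15 ≈ -25826.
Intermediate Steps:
A(f) = 2*f/(4 + 2*f) (A(f) = (2*f)/(f + (4 + f)) = (2*f)/(4 + 2*f) = 2*f/(4 + 2*f))
B(Q) = 7/15 (B(Q) = (7/4)/(2 + 7/4) = (7*(1/4))/(2 + 7*(1/4)) = 7/(4*(2 + 7/4)) = 7/(4*(15/4)) = (7/4)*(4/15) = 7/15)
B(-6) - 25826 = 7/15 - 25826 = -387383/15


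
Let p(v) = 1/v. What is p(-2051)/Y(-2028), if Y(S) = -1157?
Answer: 1/2373007 ≈ 4.2141e-7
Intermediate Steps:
p(-2051)/Y(-2028) = 1/(-2051*(-1157)) = -1/2051*(-1/1157) = 1/2373007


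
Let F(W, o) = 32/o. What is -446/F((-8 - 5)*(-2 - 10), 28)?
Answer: -1561/4 ≈ -390.25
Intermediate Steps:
-446/F((-8 - 5)*(-2 - 10), 28) = -446/(32/28) = -446/(32*(1/28)) = -446/8/7 = -446*7/8 = -1561/4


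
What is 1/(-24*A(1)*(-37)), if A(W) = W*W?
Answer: 1/888 ≈ 0.0011261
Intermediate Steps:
A(W) = W**2
1/(-24*A(1)*(-37)) = 1/(-24*1**2*(-37)) = 1/(-24*1*(-37)) = 1/(-24*(-37)) = 1/888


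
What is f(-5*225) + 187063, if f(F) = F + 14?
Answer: 185952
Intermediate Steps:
f(F) = 14 + F
f(-5*225) + 187063 = (14 - 5*225) + 187063 = (14 - 1125) + 187063 = -1111 + 187063 = 185952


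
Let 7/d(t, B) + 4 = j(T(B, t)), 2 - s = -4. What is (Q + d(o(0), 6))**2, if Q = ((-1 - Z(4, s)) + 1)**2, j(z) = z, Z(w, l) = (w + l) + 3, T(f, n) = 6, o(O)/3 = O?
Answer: 119025/4 ≈ 29756.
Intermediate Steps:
s = 6 (s = 2 - 1*(-4) = 2 + 4 = 6)
o(O) = 3*O
Z(w, l) = 3 + l + w (Z(w, l) = (l + w) + 3 = 3 + l + w)
d(t, B) = 7/2 (d(t, B) = 7/(-4 + 6) = 7/2)
Q = 169 (Q = ((-1 - (3 + 6 + 4)) + 1)**2 = ((-1 - 1*13) + 1)**2 = ((-1 - 13) + 1)**2 = (-14 + 1)**2 = (-13)**2 = 169)
(Q + d(o(0), 6))**2 = (169 + 7/2)**2 = (345/2)**2 = 119025/4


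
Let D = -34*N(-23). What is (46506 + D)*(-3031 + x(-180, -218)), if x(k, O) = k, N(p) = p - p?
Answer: -149330766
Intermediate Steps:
N(p) = 0
D = 0 (D = -34*0 = 0)
(46506 + D)*(-3031 + x(-180, -218)) = (46506 + 0)*(-3031 - 180) = 46506*(-3211) = -149330766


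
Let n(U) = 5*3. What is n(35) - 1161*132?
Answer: -153237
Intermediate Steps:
n(U) = 15
n(35) - 1161*132 = 15 - 1161*132 = 15 - 153252 = -153237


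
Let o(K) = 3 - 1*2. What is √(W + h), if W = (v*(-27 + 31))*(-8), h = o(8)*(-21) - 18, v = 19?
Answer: I*√647 ≈ 25.436*I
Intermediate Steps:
o(K) = 1 (o(K) = 3 - 2 = 1)
h = -39 (h = 1*(-21) - 18 = -21 - 18 = -39)
W = -608 (W = (19*(-27 + 31))*(-8) = (19*4)*(-8) = 76*(-8) = -608)
√(W + h) = √(-608 - 39) = √(-647) = I*√647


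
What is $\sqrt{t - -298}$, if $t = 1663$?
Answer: $\sqrt{1961} \approx 44.283$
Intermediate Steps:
$\sqrt{t - -298} = \sqrt{1663 - -298} = \sqrt{1663 + \left(322 - 24\right)} = \sqrt{1663 + 298} = \sqrt{1961}$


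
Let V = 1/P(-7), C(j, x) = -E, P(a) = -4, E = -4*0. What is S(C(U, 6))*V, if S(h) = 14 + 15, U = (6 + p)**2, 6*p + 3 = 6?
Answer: -29/4 ≈ -7.2500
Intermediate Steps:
E = 0
p = 1/2 (p = -1/2 + (1/6)*6 = -1/2 + 1 = 1/2 ≈ 0.50000)
U = 169/4 (U = (6 + 1/2)**2 = (13/2)**2 = 169/4 ≈ 42.250)
C(j, x) = 0 (C(j, x) = -1*0 = 0)
S(h) = 29
V = -1/4 (V = 1/(-4) = -1/4 ≈ -0.25000)
S(C(U, 6))*V = 29*(-1/4) = -29/4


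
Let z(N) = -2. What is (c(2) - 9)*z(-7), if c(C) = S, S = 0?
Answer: 18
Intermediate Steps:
c(C) = 0
(c(2) - 9)*z(-7) = (0 - 9)*(-2) = -9*(-2) = 18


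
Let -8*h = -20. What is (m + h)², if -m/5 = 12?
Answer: 13225/4 ≈ 3306.3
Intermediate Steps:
h = 5/2 (h = -⅛*(-20) = 5/2 ≈ 2.5000)
m = -60 (m = -5*12 = -60)
(m + h)² = (-60 + 5/2)² = (-115/2)² = 13225/4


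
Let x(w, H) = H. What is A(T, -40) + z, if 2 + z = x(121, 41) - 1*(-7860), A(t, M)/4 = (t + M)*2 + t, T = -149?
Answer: 5791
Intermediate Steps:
A(t, M) = 8*M + 12*t (A(t, M) = 4*((t + M)*2 + t) = 4*((M + t)*2 + t) = 4*((2*M + 2*t) + t) = 4*(2*M + 3*t) = 8*M + 12*t)
z = 7899 (z = -2 + (41 - 1*(-7860)) = -2 + (41 + 7860) = -2 + 7901 = 7899)
A(T, -40) + z = (8*(-40) + 12*(-149)) + 7899 = (-320 - 1788) + 7899 = -2108 + 7899 = 5791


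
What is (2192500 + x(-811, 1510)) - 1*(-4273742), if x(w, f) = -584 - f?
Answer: 6464148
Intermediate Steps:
(2192500 + x(-811, 1510)) - 1*(-4273742) = (2192500 + (-584 - 1*1510)) - 1*(-4273742) = (2192500 + (-584 - 1510)) + 4273742 = (2192500 - 2094) + 4273742 = 2190406 + 4273742 = 6464148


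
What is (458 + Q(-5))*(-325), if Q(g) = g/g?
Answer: -149175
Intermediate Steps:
Q(g) = 1
(458 + Q(-5))*(-325) = (458 + 1)*(-325) = 459*(-325) = -149175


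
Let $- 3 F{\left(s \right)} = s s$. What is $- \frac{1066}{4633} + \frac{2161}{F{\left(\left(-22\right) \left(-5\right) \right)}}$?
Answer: $- \frac{1047179}{1367300} \approx -0.76587$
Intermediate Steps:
$F{\left(s \right)} = - \frac{s^{2}}{3}$ ($F{\left(s \right)} = - \frac{s s}{3} = - \frac{s^{2}}{3}$)
$- \frac{1066}{4633} + \frac{2161}{F{\left(\left(-22\right) \left(-5\right) \right)}} = - \frac{1066}{4633} + \frac{2161}{\left(- \frac{1}{3}\right) \left(\left(-22\right) \left(-5\right)\right)^{2}} = \left(-1066\right) \frac{1}{4633} + \frac{2161}{\left(- \frac{1}{3}\right) 110^{2}} = - \frac{26}{113} + \frac{2161}{\left(- \frac{1}{3}\right) 12100} = - \frac{26}{113} + \frac{2161}{- \frac{12100}{3}} = - \frac{26}{113} + 2161 \left(- \frac{3}{12100}\right) = - \frac{26}{113} - \frac{6483}{12100} = - \frac{1047179}{1367300}$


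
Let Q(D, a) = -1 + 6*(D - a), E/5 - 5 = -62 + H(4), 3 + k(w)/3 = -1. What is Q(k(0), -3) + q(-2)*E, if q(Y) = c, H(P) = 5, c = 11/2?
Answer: -1485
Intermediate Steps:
k(w) = -12 (k(w) = -9 + 3*(-1) = -9 - 3 = -12)
c = 11/2 (c = 11*(1/2) = 11/2 ≈ 5.5000)
q(Y) = 11/2
E = -260 (E = 25 + 5*(-62 + 5) = 25 + 5*(-57) = 25 - 285 = -260)
Q(D, a) = -1 - 6*a + 6*D (Q(D, a) = -1 + (-6*a + 6*D) = -1 - 6*a + 6*D)
Q(k(0), -3) + q(-2)*E = (-1 - 6*(-3) + 6*(-12)) + (11/2)*(-260) = (-1 + 18 - 72) - 1430 = -55 - 1430 = -1485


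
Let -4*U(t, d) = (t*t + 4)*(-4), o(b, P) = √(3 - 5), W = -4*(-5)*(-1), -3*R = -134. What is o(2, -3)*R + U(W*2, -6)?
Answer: 1604 + 134*I*√2/3 ≈ 1604.0 + 63.168*I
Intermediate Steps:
R = 134/3 (R = -⅓*(-134) = 134/3 ≈ 44.667)
W = -20 (W = 20*(-1) = -20)
o(b, P) = I*√2 (o(b, P) = √(-2) = I*√2)
U(t, d) = 4 + t² (U(t, d) = -(t*t + 4)*(-4)/4 = -(t² + 4)*(-4)/4 = -(4 + t²)*(-4)/4 = -(-16 - 4*t²)/4 = 4 + t²)
o(2, -3)*R + U(W*2, -6) = (I*√2)*(134/3) + (4 + (-20*2)²) = 134*I*√2/3 + (4 + (-40)²) = 134*I*√2/3 + (4 + 1600) = 134*I*√2/3 + 1604 = 1604 + 134*I*√2/3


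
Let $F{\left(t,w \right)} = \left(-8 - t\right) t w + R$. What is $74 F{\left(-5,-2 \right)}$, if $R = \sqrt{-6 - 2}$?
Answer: $-2220 + 148 i \sqrt{2} \approx -2220.0 + 209.3 i$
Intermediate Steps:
$R = 2 i \sqrt{2}$ ($R = \sqrt{-8} = 2 i \sqrt{2} \approx 2.8284 i$)
$F{\left(t,w \right)} = 2 i \sqrt{2} + t w \left(-8 - t\right)$ ($F{\left(t,w \right)} = \left(-8 - t\right) t w + 2 i \sqrt{2} = t \left(-8 - t\right) w + 2 i \sqrt{2} = t w \left(-8 - t\right) + 2 i \sqrt{2} = 2 i \sqrt{2} + t w \left(-8 - t\right)$)
$74 F{\left(-5,-2 \right)} = 74 \left(\left(-1\right) \left(-2\right) \left(-5\right)^{2} - \left(-40\right) \left(-2\right) + 2 i \sqrt{2}\right) = 74 \left(\left(-1\right) \left(-2\right) 25 - 80 + 2 i \sqrt{2}\right) = 74 \left(50 - 80 + 2 i \sqrt{2}\right) = 74 \left(-30 + 2 i \sqrt{2}\right) = -2220 + 148 i \sqrt{2}$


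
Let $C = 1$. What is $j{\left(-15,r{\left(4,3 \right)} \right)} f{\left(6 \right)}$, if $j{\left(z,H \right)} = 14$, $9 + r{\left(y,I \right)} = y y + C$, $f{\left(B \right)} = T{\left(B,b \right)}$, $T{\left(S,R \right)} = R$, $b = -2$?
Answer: $-28$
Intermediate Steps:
$f{\left(B \right)} = -2$
$r{\left(y,I \right)} = -8 + y^{2}$ ($r{\left(y,I \right)} = -9 + \left(y y + 1\right) = -9 + \left(y^{2} + 1\right) = -9 + \left(1 + y^{2}\right) = -8 + y^{2}$)
$j{\left(-15,r{\left(4,3 \right)} \right)} f{\left(6 \right)} = 14 \left(-2\right) = -28$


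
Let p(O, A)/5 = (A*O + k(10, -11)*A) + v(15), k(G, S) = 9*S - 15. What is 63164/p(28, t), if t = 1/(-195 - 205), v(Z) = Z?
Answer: 2526560/3043 ≈ 830.29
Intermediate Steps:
t = -1/400 (t = 1/(-400) = -1/400 ≈ -0.0025000)
k(G, S) = -15 + 9*S
p(O, A) = 75 - 570*A + 5*A*O (p(O, A) = 5*((A*O + (-15 + 9*(-11))*A) + 15) = 5*((A*O + (-15 - 99)*A) + 15) = 5*((A*O - 114*A) + 15) = 5*((-114*A + A*O) + 15) = 5*(15 - 114*A + A*O) = 75 - 570*A + 5*A*O)
63164/p(28, t) = 63164/(75 - 570*(-1/400) + 5*(-1/400)*28) = 63164/(75 + 57/40 - 7/20) = 63164/(3043/40) = 63164*(40/3043) = 2526560/3043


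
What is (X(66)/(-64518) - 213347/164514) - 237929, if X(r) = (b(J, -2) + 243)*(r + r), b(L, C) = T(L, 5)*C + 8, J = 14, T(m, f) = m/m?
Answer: -420904126972001/1769019042 ≈ -2.3793e+5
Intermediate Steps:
T(m, f) = 1
b(L, C) = 8 + C (b(L, C) = 1*C + 8 = C + 8 = 8 + C)
X(r) = 498*r (X(r) = ((8 - 2) + 243)*(r + r) = (6 + 243)*(2*r) = 249*(2*r) = 498*r)
(X(66)/(-64518) - 213347/164514) - 237929 = ((498*66)/(-64518) - 213347/164514) - 237929 = (32868*(-1/64518) - 213347*1/164514) - 237929 = (-5478/10753 - 213347/164514) - 237929 = -3195327983/1769019042 - 237929 = -420904126972001/1769019042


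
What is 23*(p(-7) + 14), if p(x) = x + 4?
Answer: 253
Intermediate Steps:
p(x) = 4 + x
23*(p(-7) + 14) = 23*((4 - 7) + 14) = 23*(-3 + 14) = 23*11 = 253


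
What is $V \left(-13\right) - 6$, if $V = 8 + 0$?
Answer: $-110$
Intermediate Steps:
$V = 8$
$V \left(-13\right) - 6 = 8 \left(-13\right) - 6 = -104 - 6 = -110$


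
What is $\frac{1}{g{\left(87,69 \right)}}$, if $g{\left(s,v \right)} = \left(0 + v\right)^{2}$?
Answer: $\frac{1}{4761} \approx 0.00021004$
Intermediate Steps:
$g{\left(s,v \right)} = v^{2}$
$\frac{1}{g{\left(87,69 \right)}} = \frac{1}{69^{2}} = \frac{1}{4761}$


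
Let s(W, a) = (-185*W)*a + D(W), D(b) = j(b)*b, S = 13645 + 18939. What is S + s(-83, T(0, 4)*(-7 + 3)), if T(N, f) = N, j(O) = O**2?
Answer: -539203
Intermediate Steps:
S = 32584
D(b) = b**3 (D(b) = b**2*b = b**3)
s(W, a) = W**3 - 185*W*a (s(W, a) = (-185*W)*a + W**3 = -185*W*a + W**3 = W**3 - 185*W*a)
S + s(-83, T(0, 4)*(-7 + 3)) = 32584 - 83*((-83)**2 - 0*(-7 + 3)) = 32584 - 83*(6889 - 0*(-4)) = 32584 - 83*(6889 - 185*0) = 32584 - 83*(6889 + 0) = 32584 - 83*6889 = 32584 - 571787 = -539203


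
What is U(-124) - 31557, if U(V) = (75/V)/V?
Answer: -485220357/15376 ≈ -31557.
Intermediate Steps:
U(V) = 75/V**2
U(-124) - 31557 = 75/(-124)**2 - 31557 = 75*(1/15376) - 31557 = 75/15376 - 31557 = -485220357/15376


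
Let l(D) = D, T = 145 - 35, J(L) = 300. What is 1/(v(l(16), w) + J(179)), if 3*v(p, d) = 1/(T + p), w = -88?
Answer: 378/113401 ≈ 0.0033333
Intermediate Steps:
T = 110
v(p, d) = 1/(3*(110 + p))
1/(v(l(16), w) + J(179)) = 1/(1/(3*(110 + 16)) + 300) = 1/((1/3)/126 + 300) = 1/((1/3)*(1/126) + 300) = 1/(1/378 + 300) = 1/(113401/378) = 378/113401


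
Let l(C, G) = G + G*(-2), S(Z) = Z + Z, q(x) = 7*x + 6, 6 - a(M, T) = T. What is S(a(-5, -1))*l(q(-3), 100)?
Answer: -1400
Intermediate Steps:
a(M, T) = 6 - T
q(x) = 6 + 7*x
S(Z) = 2*Z
l(C, G) = -G (l(C, G) = G - 2*G = -G)
S(a(-5, -1))*l(q(-3), 100) = (2*(6 - 1*(-1)))*(-1*100) = (2*(6 + 1))*(-100) = (2*7)*(-100) = 14*(-100) = -1400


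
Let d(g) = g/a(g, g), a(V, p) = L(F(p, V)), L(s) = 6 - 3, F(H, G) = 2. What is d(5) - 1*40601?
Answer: -121798/3 ≈ -40599.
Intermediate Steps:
L(s) = 3
a(V, p) = 3
d(g) = g/3
d(5) - 1*40601 = (⅓)*5 - 1*40601 = 5/3 - 40601 = -121798/3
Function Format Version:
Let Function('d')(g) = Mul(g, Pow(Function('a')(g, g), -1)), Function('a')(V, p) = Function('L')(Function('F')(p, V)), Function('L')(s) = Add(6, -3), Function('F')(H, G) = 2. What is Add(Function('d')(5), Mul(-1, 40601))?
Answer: Rational(-121798, 3) ≈ -40599.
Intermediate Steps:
Function('L')(s) = 3
Function('a')(V, p) = 3
Function('d')(g) = Mul(Rational(1, 3), g) (Function('d')(g) = Mul(g, Pow(3, -1)) = Mul(g, Rational(1, 3)) = Mul(Rational(1, 3), g))
Add(Function('d')(5), Mul(-1, 40601)) = Add(Mul(Rational(1, 3), 5), Mul(-1, 40601)) = Add(Rational(5, 3), -40601) = Rational(-121798, 3)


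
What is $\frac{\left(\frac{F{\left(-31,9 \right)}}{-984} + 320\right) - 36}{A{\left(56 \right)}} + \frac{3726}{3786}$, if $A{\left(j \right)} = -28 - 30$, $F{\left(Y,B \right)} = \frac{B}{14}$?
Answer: $- \frac{657508219}{168058016} \approx -3.9124$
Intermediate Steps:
$F{\left(Y,B \right)} = \frac{B}{14}$ ($F{\left(Y,B \right)} = B \frac{1}{14} = \frac{B}{14}$)
$A{\left(j \right)} = -58$
$\frac{\left(\frac{F{\left(-31,9 \right)}}{-984} + 320\right) - 36}{A{\left(56 \right)}} + \frac{3726}{3786} = \frac{\left(\frac{\frac{1}{14} \cdot 9}{-984} + 320\right) - 36}{-58} + \frac{3726}{3786} = \left(\left(\frac{9}{14} \left(- \frac{1}{984}\right) + 320\right) - 36\right) \left(- \frac{1}{58}\right) + 3726 \cdot \frac{1}{3786} = \left(\left(- \frac{3}{4592} + 320\right) - 36\right) \left(- \frac{1}{58}\right) + \frac{621}{631} = \left(\frac{1469437}{4592} - 36\right) \left(- \frac{1}{58}\right) + \frac{621}{631} = \frac{1304125}{4592} \left(- \frac{1}{58}\right) + \frac{621}{631} = - \frac{1304125}{266336} + \frac{621}{631} = - \frac{657508219}{168058016}$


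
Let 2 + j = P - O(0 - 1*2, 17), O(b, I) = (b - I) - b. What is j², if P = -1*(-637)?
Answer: 425104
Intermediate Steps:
P = 637
O(b, I) = -I
j = 652 (j = -2 + (637 - (-1)*17) = -2 + (637 - 1*(-17)) = -2 + (637 + 17) = -2 + 654 = 652)
j² = 652² = 425104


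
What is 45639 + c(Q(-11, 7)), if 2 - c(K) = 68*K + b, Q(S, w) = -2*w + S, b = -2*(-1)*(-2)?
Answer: 47345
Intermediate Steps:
b = -4 (b = 2*(-2) = -4)
Q(S, w) = S - 2*w
c(K) = 6 - 68*K (c(K) = 2 - (68*K - 4) = 2 - (-4 + 68*K) = 2 + (4 - 68*K) = 6 - 68*K)
45639 + c(Q(-11, 7)) = 45639 + (6 - 68*(-11 - 2*7)) = 45639 + (6 - 68*(-11 - 14)) = 45639 + (6 - 68*(-25)) = 45639 + (6 + 1700) = 45639 + 1706 = 47345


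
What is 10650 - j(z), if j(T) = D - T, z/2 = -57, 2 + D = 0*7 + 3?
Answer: 10535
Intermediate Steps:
D = 1 (D = -2 + (0*7 + 3) = -2 + (0 + 3) = -2 + 3 = 1)
z = -114 (z = 2*(-57) = -114)
j(T) = 1 - T
10650 - j(z) = 10650 - (1 - 1*(-114)) = 10650 - (1 + 114) = 10650 - 1*115 = 10650 - 115 = 10535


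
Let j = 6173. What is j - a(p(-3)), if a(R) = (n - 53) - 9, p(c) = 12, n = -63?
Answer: 6298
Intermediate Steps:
a(R) = -125 (a(R) = (-63 - 53) - 9 = -116 - 9 = -125)
j - a(p(-3)) = 6173 - 1*(-125) = 6173 + 125 = 6298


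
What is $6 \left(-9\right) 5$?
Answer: $-270$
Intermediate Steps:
$6 \left(-9\right) 5 = \left(-54\right) 5 = -270$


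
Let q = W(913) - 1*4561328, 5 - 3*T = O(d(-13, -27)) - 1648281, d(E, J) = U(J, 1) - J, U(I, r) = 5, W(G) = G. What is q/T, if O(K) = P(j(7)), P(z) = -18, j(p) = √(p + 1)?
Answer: -13681245/1648304 ≈ -8.3002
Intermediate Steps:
j(p) = √(1 + p)
d(E, J) = 5 - J
O(K) = -18
T = 1648304/3 (T = 5/3 - (-18 - 1648281)/3 = 5/3 - ⅓*(-1648299) = 5/3 + 549433 = 1648304/3 ≈ 5.4944e+5)
q = -4560415 (q = 913 - 1*4561328 = 913 - 4561328 = -4560415)
q/T = -4560415/1648304/3 = -4560415*3/1648304 = -13681245/1648304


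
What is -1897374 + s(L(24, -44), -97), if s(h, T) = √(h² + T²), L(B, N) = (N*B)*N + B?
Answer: -1897374 + √2161143553 ≈ -1.8509e+6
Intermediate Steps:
L(B, N) = B + B*N² (L(B, N) = (B*N)*N + B = B*N² + B = B + B*N²)
s(h, T) = √(T² + h²)
-1897374 + s(L(24, -44), -97) = -1897374 + √((-97)² + (24*(1 + (-44)²))²) = -1897374 + √(9409 + (24*(1 + 1936))²) = -1897374 + √(9409 + (24*1937)²) = -1897374 + √(9409 + 46488²) = -1897374 + √(9409 + 2161134144) = -1897374 + √2161143553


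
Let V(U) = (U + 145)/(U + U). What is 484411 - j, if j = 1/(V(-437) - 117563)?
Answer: 24886559418172/51374885 ≈ 4.8441e+5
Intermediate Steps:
V(U) = (145 + U)/(2*U) (V(U) = (145 + U)/((2*U)) = (145 + U)*(1/(2*U)) = (145 + U)/(2*U))
j = -437/51374885 (j = 1/((½)*(145 - 437)/(-437) - 117563) = 1/((½)*(-1/437)*(-292) - 117563) = 1/(146/437 - 117563) = 1/(-51374885/437) = -437/51374885 ≈ -8.5061e-6)
484411 - j = 484411 - 1*(-437/51374885) = 484411 + 437/51374885 = 24886559418172/51374885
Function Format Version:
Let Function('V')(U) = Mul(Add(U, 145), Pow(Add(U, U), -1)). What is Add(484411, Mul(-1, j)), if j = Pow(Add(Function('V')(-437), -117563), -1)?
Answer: Rational(24886559418172, 51374885) ≈ 4.8441e+5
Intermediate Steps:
Function('V')(U) = Mul(Rational(1, 2), Pow(U, -1), Add(145, U)) (Function('V')(U) = Mul(Add(145, U), Pow(Mul(2, U), -1)) = Mul(Add(145, U), Mul(Rational(1, 2), Pow(U, -1))) = Mul(Rational(1, 2), Pow(U, -1), Add(145, U)))
j = Rational(-437, 51374885) (j = Pow(Add(Mul(Rational(1, 2), Pow(-437, -1), Add(145, -437)), -117563), -1) = Pow(Add(Mul(Rational(1, 2), Rational(-1, 437), -292), -117563), -1) = Pow(Add(Rational(146, 437), -117563), -1) = Pow(Rational(-51374885, 437), -1) = Rational(-437, 51374885) ≈ -8.5061e-6)
Add(484411, Mul(-1, j)) = Add(484411, Mul(-1, Rational(-437, 51374885))) = Add(484411, Rational(437, 51374885)) = Rational(24886559418172, 51374885)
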